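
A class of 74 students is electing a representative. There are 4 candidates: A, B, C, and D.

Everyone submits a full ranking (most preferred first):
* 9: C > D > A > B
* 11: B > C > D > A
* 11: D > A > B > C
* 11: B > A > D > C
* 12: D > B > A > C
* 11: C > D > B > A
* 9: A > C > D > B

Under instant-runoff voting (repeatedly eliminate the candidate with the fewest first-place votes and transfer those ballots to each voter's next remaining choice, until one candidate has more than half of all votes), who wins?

Round 1: A 9, B 22, C 20, D 23. A eliminated.
Round 2: B 22, C 29, D 23. B eliminated.
Round 3: C 40, D 34. C has a majority (≥38).

C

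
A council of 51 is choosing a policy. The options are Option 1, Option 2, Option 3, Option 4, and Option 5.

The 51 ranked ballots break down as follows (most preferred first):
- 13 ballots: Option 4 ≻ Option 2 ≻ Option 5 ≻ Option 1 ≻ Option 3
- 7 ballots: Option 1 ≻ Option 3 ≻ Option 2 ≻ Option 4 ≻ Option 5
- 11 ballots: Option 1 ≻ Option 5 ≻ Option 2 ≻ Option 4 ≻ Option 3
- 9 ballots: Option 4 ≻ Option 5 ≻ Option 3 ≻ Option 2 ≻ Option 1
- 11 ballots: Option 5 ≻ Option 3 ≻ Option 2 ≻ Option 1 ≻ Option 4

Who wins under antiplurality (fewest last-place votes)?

Last-place votes: Option 1 9, Option 2 0, Option 3 24, Option 4 11, Option 5 7.

Option 2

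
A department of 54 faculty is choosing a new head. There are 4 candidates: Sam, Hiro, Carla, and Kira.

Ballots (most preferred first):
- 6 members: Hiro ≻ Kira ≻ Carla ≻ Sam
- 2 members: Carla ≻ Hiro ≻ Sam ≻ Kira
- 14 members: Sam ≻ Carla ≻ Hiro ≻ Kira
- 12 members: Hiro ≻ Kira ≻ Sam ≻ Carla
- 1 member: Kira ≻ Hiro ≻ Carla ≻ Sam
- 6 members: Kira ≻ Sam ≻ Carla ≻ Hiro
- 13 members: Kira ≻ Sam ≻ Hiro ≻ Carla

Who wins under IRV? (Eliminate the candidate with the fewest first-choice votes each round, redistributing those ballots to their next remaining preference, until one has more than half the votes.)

Round 1: Sam 14, Hiro 18, Carla 2, Kira 20. Carla eliminated.
Round 2: Sam 14, Hiro 20, Kira 20. Sam eliminated.
Round 3: Hiro 34, Kira 20. Hiro has a majority (≥28).

Hiro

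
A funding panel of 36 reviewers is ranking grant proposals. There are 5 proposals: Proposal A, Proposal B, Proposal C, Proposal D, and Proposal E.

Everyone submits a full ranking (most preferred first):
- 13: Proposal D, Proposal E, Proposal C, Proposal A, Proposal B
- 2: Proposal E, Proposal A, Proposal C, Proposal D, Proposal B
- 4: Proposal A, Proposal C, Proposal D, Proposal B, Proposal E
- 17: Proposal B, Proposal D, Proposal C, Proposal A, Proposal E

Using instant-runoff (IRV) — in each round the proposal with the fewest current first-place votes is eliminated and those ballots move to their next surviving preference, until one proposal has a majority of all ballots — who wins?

Round 1: Proposal A 4, Proposal B 17, Proposal C 0, Proposal D 13, Proposal E 2. Proposal C eliminated.
Round 2: Proposal A 4, Proposal B 17, Proposal D 13, Proposal E 2. Proposal E eliminated.
Round 3: Proposal A 6, Proposal B 17, Proposal D 13. Proposal A eliminated.
Round 4: Proposal B 17, Proposal D 19. Proposal D has a majority (≥19).

Proposal D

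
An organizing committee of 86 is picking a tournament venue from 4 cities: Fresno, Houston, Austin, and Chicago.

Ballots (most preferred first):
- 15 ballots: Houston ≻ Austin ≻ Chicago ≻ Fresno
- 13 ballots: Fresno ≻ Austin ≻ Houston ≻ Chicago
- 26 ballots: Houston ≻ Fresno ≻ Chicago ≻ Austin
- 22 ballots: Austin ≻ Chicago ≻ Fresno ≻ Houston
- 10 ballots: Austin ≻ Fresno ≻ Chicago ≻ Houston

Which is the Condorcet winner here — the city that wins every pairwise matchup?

Austin vs Fresno: 47–39
Austin vs Houston: 45–41
Austin vs Chicago: 60–26
Austin beats every other city.

Austin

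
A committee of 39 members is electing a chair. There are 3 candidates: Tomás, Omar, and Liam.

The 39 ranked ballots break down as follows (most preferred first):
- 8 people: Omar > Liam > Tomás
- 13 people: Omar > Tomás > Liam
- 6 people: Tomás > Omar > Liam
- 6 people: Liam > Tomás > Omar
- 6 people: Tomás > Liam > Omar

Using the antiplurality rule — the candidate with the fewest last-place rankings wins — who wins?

Tomás

Last-place votes: Tomás 8, Omar 12, Liam 19.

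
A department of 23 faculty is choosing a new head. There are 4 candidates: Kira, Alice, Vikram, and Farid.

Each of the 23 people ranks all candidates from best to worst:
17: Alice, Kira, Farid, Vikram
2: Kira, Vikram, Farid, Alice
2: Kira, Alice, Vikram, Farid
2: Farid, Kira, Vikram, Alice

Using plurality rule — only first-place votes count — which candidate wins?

First-place votes: Kira 4, Alice 17, Vikram 0, Farid 2.

Alice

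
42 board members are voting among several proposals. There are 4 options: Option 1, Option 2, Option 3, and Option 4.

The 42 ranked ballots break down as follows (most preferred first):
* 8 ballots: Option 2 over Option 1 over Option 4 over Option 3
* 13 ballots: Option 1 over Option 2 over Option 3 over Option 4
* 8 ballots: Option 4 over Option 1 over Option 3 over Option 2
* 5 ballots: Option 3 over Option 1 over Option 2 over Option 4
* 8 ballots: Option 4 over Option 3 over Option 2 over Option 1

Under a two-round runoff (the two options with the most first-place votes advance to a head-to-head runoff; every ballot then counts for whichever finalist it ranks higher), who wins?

Round 1 first-place votes: Option 1 13, Option 2 8, Option 3 5, Option 4 16. Option 4 and Option 1 advance.
Runoff: Option 4 is ranked above Option 1 on 16 ballots, Option 1 above Option 4 on 26.

Option 1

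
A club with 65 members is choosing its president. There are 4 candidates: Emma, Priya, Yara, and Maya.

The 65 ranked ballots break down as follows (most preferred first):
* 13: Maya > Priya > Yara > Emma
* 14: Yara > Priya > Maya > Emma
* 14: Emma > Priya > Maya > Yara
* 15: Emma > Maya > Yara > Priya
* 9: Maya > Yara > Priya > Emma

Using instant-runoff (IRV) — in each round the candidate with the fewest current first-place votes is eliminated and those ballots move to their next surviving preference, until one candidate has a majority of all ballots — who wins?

Maya

Round 1: Emma 29, Priya 0, Yara 14, Maya 22. Priya eliminated.
Round 2: Emma 29, Yara 14, Maya 22. Yara eliminated.
Round 3: Emma 29, Maya 36. Maya has a majority (≥33).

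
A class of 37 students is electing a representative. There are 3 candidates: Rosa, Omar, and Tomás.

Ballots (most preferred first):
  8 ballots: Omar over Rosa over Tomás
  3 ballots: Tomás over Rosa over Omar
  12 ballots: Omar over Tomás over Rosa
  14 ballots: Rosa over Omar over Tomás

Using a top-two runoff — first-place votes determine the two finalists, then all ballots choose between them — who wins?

Omar

Round 1 first-place votes: Rosa 14, Omar 20, Tomás 3. Omar and Rosa advance.
Runoff: Omar is ranked above Rosa on 20 ballots, Rosa above Omar on 17.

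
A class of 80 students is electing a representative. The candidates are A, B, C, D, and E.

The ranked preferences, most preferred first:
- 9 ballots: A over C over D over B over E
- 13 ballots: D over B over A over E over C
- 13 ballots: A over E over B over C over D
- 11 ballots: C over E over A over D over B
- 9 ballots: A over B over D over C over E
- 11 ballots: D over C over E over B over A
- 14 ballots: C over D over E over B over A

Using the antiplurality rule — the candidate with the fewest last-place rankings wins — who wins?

Last-place votes: A 25, B 11, C 13, D 13, E 18.

B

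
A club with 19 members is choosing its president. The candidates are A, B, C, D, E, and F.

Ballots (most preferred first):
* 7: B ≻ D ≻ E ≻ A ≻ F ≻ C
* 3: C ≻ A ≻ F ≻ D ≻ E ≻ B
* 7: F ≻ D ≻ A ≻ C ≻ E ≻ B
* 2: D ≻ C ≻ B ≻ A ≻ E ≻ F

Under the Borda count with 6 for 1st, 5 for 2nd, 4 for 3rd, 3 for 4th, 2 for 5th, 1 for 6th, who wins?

D

A: 7×3 + 3×5 + 7×4 + 2×3 = 70
B: 7×6 + 3×1 + 7×1 + 2×4 = 60
C: 7×1 + 3×6 + 7×3 + 2×5 = 56
D: 7×5 + 3×3 + 7×5 + 2×6 = 91
E: 7×4 + 3×2 + 7×2 + 2×2 = 52
F: 7×2 + 3×4 + 7×6 + 2×1 = 70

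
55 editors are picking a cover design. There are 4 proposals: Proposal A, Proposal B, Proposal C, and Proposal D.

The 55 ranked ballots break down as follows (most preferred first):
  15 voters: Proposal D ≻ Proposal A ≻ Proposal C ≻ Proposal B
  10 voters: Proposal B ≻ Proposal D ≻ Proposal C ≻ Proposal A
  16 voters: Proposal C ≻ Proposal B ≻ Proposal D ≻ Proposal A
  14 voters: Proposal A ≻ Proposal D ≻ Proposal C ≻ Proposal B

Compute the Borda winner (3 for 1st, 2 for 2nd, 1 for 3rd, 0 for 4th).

Proposal A: 15×2 + 10×0 + 16×0 + 14×3 = 72
Proposal B: 15×0 + 10×3 + 16×2 + 14×0 = 62
Proposal C: 15×1 + 10×1 + 16×3 + 14×1 = 87
Proposal D: 15×3 + 10×2 + 16×1 + 14×2 = 109

Proposal D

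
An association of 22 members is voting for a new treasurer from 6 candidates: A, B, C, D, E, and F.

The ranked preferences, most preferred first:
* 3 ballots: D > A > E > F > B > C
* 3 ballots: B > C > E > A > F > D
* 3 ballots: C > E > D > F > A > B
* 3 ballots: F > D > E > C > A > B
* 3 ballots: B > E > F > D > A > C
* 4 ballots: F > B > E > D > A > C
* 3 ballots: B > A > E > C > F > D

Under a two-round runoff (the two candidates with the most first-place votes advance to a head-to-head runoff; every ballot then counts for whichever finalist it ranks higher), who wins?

Round 1 first-place votes: A 0, B 9, C 3, D 3, E 0, F 7. B and F advance.
Runoff: B is ranked above F on 9 ballots, F above B on 13.

F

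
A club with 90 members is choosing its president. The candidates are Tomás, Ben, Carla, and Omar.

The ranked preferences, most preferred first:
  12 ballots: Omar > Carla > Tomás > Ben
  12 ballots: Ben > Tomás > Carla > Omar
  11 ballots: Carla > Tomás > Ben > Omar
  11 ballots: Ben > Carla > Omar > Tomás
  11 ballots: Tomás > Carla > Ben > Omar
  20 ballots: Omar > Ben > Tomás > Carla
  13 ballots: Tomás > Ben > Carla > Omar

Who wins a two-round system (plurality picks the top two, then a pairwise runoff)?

Tomás

Round 1 first-place votes: Tomás 24, Ben 23, Carla 11, Omar 32. Omar and Tomás advance.
Runoff: Omar is ranked above Tomás on 43 ballots, Tomás above Omar on 47.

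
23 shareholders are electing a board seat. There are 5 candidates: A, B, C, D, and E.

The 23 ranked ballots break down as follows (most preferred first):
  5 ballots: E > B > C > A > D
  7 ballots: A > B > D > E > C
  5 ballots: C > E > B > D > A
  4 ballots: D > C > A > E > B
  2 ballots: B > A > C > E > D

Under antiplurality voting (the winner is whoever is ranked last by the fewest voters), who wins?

Last-place votes: A 5, B 4, C 7, D 7, E 0.

E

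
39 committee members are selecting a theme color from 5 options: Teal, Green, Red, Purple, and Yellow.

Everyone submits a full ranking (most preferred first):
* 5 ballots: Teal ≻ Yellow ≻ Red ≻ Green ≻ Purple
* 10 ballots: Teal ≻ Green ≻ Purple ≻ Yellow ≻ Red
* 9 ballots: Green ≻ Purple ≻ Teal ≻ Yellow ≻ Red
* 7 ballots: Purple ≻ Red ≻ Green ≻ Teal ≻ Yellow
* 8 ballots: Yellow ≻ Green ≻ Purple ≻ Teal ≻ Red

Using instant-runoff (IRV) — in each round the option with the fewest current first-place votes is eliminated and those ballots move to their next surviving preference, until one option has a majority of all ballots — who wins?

Round 1: Teal 15, Green 9, Red 0, Purple 7, Yellow 8. Red eliminated.
Round 2: Teal 15, Green 9, Purple 7, Yellow 8. Purple eliminated.
Round 3: Teal 15, Green 16, Yellow 8. Yellow eliminated.
Round 4: Teal 15, Green 24. Green has a majority (≥20).

Green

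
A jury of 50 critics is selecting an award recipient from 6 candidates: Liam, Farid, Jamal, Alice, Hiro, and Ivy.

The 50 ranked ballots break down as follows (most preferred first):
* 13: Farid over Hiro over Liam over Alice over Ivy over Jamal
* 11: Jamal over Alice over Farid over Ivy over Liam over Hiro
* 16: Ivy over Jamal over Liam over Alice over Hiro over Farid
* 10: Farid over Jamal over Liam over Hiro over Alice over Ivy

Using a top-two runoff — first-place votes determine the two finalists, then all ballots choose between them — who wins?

Farid

Round 1 first-place votes: Liam 0, Farid 23, Jamal 11, Alice 0, Hiro 0, Ivy 16. Farid and Ivy advance.
Runoff: Farid is ranked above Ivy on 34 ballots, Ivy above Farid on 16.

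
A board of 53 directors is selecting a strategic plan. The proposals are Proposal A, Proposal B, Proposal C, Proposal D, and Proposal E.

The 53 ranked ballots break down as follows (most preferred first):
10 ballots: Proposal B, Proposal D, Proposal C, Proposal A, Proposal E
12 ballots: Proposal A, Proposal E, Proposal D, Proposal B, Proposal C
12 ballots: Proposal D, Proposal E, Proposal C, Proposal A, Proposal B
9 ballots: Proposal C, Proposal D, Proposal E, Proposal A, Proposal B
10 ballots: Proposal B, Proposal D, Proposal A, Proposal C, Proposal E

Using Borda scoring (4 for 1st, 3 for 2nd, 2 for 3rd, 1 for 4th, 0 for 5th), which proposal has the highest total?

Proposal A: 10×1 + 12×4 + 12×1 + 9×1 + 10×2 = 99
Proposal B: 10×4 + 12×1 + 12×0 + 9×0 + 10×4 = 92
Proposal C: 10×2 + 12×0 + 12×2 + 9×4 + 10×1 = 90
Proposal D: 10×3 + 12×2 + 12×4 + 9×3 + 10×3 = 159
Proposal E: 10×0 + 12×3 + 12×3 + 9×2 + 10×0 = 90

Proposal D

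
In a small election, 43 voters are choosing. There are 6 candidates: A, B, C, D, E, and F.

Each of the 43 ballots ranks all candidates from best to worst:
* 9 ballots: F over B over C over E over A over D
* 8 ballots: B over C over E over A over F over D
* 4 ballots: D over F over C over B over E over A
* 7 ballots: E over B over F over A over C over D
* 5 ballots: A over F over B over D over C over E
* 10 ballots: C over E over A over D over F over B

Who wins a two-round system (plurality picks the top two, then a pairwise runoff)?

F

Round 1 first-place votes: A 5, B 8, C 10, D 4, E 7, F 9. C and F advance.
Runoff: C is ranked above F on 18 ballots, F above C on 25.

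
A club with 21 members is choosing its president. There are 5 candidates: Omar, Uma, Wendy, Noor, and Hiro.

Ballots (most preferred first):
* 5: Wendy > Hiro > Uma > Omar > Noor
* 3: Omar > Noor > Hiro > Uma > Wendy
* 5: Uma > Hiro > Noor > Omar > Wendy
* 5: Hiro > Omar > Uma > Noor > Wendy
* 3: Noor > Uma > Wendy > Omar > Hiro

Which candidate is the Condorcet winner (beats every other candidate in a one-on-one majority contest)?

Hiro

Hiro vs Omar: 15–6
Hiro vs Uma: 13–8
Hiro vs Wendy: 13–8
Hiro vs Noor: 15–6
Hiro beats every other candidate.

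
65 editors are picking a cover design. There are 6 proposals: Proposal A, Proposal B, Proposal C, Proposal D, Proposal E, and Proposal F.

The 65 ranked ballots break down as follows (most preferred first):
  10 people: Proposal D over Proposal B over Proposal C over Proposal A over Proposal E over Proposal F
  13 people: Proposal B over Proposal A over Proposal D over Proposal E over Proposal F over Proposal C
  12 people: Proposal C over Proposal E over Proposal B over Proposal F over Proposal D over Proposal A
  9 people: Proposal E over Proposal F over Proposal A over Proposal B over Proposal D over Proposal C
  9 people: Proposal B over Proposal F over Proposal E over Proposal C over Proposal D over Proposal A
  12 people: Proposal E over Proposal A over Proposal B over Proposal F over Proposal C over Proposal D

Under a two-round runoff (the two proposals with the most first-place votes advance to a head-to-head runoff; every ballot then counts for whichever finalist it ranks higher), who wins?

Round 1 first-place votes: Proposal A 0, Proposal B 22, Proposal C 12, Proposal D 10, Proposal E 21, Proposal F 0. Proposal B and Proposal E advance.
Runoff: Proposal B is ranked above Proposal E on 32 ballots, Proposal E above Proposal B on 33.

Proposal E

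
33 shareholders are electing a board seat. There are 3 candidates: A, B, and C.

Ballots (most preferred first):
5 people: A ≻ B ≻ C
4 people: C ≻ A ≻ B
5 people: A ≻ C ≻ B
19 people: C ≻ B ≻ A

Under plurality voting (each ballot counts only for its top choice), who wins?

C

First-place votes: A 10, B 0, C 23.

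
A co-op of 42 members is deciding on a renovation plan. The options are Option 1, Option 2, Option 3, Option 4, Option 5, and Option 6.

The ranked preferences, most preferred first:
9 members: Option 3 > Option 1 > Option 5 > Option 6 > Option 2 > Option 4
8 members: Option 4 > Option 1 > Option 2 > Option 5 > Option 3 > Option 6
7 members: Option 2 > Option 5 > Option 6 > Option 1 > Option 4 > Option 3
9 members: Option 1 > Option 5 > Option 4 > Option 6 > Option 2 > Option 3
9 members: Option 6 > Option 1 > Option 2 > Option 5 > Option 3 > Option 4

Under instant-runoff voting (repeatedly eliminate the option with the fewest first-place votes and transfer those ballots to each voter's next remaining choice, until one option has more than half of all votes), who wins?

Round 1: Option 1 9, Option 2 7, Option 3 9, Option 4 8, Option 5 0, Option 6 9. Option 5 eliminated.
Round 2: Option 1 9, Option 2 7, Option 3 9, Option 4 8, Option 6 9. Option 2 eliminated.
Round 3: Option 1 9, Option 3 9, Option 4 8, Option 6 16. Option 4 eliminated.
Round 4: Option 1 17, Option 3 9, Option 6 16. Option 3 eliminated.
Round 5: Option 1 26, Option 6 16. Option 1 has a majority (≥22).

Option 1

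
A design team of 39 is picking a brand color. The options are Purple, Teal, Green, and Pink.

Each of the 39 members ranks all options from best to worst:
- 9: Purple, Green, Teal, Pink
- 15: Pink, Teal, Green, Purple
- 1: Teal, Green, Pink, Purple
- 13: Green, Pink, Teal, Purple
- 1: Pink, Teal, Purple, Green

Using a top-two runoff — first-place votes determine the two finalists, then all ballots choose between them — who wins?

Green

Round 1 first-place votes: Purple 9, Teal 1, Green 13, Pink 16. Pink and Green advance.
Runoff: Pink is ranked above Green on 16 ballots, Green above Pink on 23.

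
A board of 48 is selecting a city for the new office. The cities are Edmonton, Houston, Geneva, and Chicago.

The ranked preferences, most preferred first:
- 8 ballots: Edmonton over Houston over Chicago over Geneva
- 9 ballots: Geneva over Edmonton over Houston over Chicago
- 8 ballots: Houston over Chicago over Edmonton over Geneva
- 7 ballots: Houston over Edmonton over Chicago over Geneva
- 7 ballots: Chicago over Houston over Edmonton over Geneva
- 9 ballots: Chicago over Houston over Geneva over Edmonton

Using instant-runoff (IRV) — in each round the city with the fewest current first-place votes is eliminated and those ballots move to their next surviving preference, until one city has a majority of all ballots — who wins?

Round 1: Edmonton 8, Houston 15, Geneva 9, Chicago 16. Edmonton eliminated.
Round 2: Houston 23, Geneva 9, Chicago 16. Geneva eliminated.
Round 3: Houston 32, Chicago 16. Houston has a majority (≥25).

Houston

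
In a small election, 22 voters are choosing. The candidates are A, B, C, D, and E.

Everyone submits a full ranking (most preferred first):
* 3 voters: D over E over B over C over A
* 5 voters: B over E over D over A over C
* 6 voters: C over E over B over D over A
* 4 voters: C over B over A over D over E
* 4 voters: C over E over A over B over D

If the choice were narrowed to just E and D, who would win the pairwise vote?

E is ranked above D on 15 ballots; D above E on 7.

E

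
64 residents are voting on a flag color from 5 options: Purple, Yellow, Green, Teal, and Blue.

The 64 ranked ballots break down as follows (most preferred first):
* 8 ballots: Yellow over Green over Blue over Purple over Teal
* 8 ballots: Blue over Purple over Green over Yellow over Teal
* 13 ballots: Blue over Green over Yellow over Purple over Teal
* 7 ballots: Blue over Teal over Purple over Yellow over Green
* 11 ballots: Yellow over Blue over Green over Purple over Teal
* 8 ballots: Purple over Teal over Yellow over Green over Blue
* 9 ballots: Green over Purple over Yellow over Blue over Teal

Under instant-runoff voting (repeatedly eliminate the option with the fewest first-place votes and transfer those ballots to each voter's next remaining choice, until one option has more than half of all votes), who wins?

Round 1: Purple 8, Yellow 19, Green 9, Teal 0, Blue 28. Teal eliminated.
Round 2: Purple 8, Yellow 19, Green 9, Blue 28. Purple eliminated.
Round 3: Yellow 27, Green 9, Blue 28. Green eliminated.
Round 4: Yellow 36, Blue 28. Yellow has a majority (≥33).

Yellow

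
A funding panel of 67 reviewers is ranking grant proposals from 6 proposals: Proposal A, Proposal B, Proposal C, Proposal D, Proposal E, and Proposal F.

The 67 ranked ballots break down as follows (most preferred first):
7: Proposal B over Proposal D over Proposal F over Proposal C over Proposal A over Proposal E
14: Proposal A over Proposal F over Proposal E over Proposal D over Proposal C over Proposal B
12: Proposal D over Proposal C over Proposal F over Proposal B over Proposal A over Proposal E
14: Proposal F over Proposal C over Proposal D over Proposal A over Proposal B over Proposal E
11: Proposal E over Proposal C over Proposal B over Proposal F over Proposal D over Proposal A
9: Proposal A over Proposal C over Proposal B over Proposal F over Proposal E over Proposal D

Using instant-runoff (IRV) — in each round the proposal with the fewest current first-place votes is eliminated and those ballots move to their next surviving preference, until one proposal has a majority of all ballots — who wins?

Round 1: Proposal A 23, Proposal B 7, Proposal C 0, Proposal D 12, Proposal E 11, Proposal F 14. Proposal C eliminated.
Round 2: Proposal A 23, Proposal B 7, Proposal D 12, Proposal E 11, Proposal F 14. Proposal B eliminated.
Round 3: Proposal A 23, Proposal D 19, Proposal E 11, Proposal F 14. Proposal E eliminated.
Round 4: Proposal A 23, Proposal D 19, Proposal F 25. Proposal D eliminated.
Round 5: Proposal A 23, Proposal F 44. Proposal F has a majority (≥34).

Proposal F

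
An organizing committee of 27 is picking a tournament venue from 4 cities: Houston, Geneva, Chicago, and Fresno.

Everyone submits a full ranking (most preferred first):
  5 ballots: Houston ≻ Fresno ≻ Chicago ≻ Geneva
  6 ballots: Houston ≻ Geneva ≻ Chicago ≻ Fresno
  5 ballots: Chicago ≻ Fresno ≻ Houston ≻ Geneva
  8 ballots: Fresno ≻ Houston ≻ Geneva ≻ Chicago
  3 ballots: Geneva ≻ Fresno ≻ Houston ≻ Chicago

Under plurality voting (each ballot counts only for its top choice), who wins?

First-place votes: Houston 11, Geneva 3, Chicago 5, Fresno 8.

Houston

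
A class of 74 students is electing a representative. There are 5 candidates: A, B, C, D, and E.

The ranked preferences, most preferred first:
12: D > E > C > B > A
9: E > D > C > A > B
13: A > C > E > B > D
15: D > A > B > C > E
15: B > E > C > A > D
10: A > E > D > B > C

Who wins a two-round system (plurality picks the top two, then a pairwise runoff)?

A

Round 1 first-place votes: A 23, B 15, C 0, D 27, E 9. D and A advance.
Runoff: D is ranked above A on 36 ballots, A above D on 38.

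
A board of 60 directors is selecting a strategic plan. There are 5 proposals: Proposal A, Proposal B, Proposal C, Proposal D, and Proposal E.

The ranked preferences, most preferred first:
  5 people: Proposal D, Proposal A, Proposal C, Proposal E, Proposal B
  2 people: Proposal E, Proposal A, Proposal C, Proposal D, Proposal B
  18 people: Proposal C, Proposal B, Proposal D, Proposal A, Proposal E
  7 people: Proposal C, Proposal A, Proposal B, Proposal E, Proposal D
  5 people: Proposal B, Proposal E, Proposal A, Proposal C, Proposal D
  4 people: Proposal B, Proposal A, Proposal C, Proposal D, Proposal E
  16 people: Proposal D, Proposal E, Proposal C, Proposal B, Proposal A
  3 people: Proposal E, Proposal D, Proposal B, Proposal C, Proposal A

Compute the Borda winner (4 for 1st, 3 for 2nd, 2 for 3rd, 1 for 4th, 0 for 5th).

Proposal C

Proposal A: 5×3 + 2×3 + 18×1 + 7×3 + 5×2 + 4×3 + 16×0 + 3×0 = 82
Proposal B: 5×0 + 2×0 + 18×3 + 7×2 + 5×4 + 4×4 + 16×1 + 3×2 = 126
Proposal C: 5×2 + 2×2 + 18×4 + 7×4 + 5×1 + 4×2 + 16×2 + 3×1 = 162
Proposal D: 5×4 + 2×1 + 18×2 + 7×0 + 5×0 + 4×1 + 16×4 + 3×3 = 135
Proposal E: 5×1 + 2×4 + 18×0 + 7×1 + 5×3 + 4×0 + 16×3 + 3×4 = 95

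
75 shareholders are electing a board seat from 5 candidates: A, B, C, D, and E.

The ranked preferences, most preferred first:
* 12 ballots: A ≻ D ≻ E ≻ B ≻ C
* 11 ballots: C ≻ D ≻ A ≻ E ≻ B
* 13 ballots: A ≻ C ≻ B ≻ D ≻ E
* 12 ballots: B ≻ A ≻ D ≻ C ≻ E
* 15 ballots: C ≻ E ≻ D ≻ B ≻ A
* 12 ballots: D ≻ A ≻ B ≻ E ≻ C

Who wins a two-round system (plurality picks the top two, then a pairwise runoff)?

A

Round 1 first-place votes: A 25, B 12, C 26, D 12, E 0. C and A advance.
Runoff: C is ranked above A on 26 ballots, A above C on 49.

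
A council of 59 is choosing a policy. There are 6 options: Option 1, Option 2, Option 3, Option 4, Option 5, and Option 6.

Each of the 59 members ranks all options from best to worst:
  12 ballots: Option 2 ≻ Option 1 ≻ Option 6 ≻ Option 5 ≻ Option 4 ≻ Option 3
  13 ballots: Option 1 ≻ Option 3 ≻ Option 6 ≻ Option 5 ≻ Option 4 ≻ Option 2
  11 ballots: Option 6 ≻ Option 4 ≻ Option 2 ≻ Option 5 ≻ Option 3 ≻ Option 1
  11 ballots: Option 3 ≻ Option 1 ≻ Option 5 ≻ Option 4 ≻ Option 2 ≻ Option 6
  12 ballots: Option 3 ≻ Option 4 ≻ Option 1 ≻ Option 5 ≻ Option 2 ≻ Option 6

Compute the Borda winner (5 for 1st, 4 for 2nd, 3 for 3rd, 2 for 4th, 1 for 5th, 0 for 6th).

Option 1: 12×4 + 13×5 + 11×0 + 11×4 + 12×3 = 193
Option 2: 12×5 + 13×0 + 11×3 + 11×1 + 12×1 = 116
Option 3: 12×0 + 13×4 + 11×1 + 11×5 + 12×5 = 178
Option 4: 12×1 + 13×1 + 11×4 + 11×2 + 12×4 = 139
Option 5: 12×2 + 13×2 + 11×2 + 11×3 + 12×2 = 129
Option 6: 12×3 + 13×3 + 11×5 + 11×0 + 12×0 = 130

Option 1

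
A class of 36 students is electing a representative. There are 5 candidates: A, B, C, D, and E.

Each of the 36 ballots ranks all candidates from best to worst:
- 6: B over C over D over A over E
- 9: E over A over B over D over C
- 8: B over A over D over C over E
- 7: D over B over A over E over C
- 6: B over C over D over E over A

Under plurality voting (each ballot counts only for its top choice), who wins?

B

First-place votes: A 0, B 20, C 0, D 7, E 9.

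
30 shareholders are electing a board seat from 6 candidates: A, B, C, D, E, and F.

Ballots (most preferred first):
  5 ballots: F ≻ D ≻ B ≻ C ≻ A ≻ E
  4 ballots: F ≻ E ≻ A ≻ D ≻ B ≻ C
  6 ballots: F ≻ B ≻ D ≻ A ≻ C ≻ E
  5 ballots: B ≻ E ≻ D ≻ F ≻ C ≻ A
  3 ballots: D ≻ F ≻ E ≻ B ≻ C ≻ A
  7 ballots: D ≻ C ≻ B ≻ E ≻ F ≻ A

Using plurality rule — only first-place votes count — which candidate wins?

First-place votes: A 0, B 5, C 0, D 10, E 0, F 15.

F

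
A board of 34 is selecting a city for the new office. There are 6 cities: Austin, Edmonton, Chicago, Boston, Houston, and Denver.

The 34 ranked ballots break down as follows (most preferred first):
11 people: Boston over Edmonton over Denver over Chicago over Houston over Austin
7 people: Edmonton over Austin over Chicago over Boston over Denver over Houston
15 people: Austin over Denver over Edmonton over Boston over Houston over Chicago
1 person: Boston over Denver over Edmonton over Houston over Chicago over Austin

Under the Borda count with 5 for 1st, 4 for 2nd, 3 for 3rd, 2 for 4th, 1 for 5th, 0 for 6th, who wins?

Edmonton

Austin: 11×0 + 7×4 + 15×5 + 1×0 = 103
Edmonton: 11×4 + 7×5 + 15×3 + 1×3 = 127
Chicago: 11×2 + 7×3 + 15×0 + 1×1 = 44
Boston: 11×5 + 7×2 + 15×2 + 1×5 = 104
Houston: 11×1 + 7×0 + 15×1 + 1×2 = 28
Denver: 11×3 + 7×1 + 15×4 + 1×4 = 104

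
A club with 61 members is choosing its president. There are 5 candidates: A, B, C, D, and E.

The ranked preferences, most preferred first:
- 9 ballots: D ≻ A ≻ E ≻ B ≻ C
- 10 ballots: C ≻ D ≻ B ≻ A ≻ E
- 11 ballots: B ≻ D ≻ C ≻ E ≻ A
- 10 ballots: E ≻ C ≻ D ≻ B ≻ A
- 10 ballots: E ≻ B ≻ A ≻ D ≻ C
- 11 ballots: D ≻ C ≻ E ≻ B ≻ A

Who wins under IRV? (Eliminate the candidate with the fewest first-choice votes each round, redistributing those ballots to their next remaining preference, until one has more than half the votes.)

D

Round 1: A 0, B 11, C 10, D 20, E 20. A eliminated.
Round 2: B 11, C 10, D 20, E 20. C eliminated.
Round 3: B 11, D 30, E 20. B eliminated.
Round 4: D 41, E 20. D has a majority (≥31).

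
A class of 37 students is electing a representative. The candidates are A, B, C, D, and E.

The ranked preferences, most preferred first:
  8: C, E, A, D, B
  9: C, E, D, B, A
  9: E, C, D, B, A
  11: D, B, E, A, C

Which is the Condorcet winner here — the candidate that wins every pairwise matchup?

E

E vs A: 37–0
E vs B: 26–11
E vs C: 20–17
E vs D: 26–11
E beats every other candidate.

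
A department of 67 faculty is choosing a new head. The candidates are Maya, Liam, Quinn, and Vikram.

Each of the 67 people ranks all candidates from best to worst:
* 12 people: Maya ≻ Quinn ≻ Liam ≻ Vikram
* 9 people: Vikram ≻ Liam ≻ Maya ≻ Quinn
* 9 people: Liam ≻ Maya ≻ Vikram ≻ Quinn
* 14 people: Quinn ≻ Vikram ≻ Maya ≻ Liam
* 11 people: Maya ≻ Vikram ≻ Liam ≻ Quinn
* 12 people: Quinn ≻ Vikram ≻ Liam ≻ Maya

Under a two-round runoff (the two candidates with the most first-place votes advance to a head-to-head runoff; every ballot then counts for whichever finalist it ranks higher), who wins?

Round 1 first-place votes: Maya 23, Liam 9, Quinn 26, Vikram 9. Quinn and Maya advance.
Runoff: Quinn is ranked above Maya on 26 ballots, Maya above Quinn on 41.

Maya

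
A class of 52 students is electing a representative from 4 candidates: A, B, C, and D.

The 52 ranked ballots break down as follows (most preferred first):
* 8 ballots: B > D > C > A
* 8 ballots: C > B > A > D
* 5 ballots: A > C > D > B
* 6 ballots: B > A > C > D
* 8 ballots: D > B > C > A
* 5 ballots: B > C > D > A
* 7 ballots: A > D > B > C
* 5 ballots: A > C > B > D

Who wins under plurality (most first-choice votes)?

B

First-place votes: A 17, B 19, C 8, D 8.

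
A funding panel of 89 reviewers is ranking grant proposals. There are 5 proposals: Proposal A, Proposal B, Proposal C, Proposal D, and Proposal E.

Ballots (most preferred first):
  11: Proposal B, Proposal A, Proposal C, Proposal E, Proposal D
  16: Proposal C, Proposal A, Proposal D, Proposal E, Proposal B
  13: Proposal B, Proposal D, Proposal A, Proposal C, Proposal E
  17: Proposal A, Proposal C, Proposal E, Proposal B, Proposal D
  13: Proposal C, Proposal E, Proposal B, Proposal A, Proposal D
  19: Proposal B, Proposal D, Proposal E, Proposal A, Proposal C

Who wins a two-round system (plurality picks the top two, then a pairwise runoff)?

Round 1 first-place votes: Proposal A 17, Proposal B 43, Proposal C 29, Proposal D 0, Proposal E 0. Proposal B and Proposal C advance.
Runoff: Proposal B is ranked above Proposal C on 43 ballots, Proposal C above Proposal B on 46.

Proposal C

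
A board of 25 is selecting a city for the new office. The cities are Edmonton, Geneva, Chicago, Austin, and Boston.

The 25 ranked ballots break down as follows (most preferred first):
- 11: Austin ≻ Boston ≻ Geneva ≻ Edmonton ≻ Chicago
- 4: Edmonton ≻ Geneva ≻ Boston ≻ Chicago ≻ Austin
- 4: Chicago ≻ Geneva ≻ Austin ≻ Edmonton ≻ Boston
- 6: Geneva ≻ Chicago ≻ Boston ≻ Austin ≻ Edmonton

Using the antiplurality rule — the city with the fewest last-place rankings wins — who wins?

Last-place votes: Edmonton 6, Geneva 0, Chicago 11, Austin 4, Boston 4.

Geneva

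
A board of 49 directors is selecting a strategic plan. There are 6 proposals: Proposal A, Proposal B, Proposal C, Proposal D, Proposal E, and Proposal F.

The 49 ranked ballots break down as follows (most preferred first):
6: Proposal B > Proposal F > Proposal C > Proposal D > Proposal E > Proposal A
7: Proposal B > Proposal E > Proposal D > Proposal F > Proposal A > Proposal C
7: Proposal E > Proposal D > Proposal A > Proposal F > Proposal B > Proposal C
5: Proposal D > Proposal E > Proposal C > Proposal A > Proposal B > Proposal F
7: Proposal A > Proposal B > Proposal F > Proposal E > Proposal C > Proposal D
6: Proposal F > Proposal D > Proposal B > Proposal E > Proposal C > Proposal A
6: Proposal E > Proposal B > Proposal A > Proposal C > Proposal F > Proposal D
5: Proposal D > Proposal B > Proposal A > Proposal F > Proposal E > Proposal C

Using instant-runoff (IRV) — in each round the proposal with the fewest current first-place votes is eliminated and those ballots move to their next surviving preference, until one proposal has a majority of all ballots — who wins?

Proposal B

Round 1: Proposal A 7, Proposal B 13, Proposal C 0, Proposal D 10, Proposal E 13, Proposal F 6. Proposal C eliminated.
Round 2: Proposal A 7, Proposal B 13, Proposal D 10, Proposal E 13, Proposal F 6. Proposal F eliminated.
Round 3: Proposal A 7, Proposal B 13, Proposal D 16, Proposal E 13. Proposal A eliminated.
Round 4: Proposal B 20, Proposal D 16, Proposal E 13. Proposal E eliminated.
Round 5: Proposal B 26, Proposal D 23. Proposal B has a majority (≥25).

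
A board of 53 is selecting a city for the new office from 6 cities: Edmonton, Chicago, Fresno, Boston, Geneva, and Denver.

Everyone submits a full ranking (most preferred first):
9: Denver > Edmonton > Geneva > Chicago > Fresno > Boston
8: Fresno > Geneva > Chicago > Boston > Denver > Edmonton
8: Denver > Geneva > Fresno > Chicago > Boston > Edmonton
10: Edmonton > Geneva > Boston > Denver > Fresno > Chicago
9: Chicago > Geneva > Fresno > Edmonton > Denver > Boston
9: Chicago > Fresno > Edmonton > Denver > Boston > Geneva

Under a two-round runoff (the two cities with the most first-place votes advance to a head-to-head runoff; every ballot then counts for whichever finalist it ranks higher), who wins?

Round 1 first-place votes: Edmonton 10, Chicago 18, Fresno 8, Boston 0, Geneva 0, Denver 17. Chicago and Denver advance.
Runoff: Chicago is ranked above Denver on 26 ballots, Denver above Chicago on 27.

Denver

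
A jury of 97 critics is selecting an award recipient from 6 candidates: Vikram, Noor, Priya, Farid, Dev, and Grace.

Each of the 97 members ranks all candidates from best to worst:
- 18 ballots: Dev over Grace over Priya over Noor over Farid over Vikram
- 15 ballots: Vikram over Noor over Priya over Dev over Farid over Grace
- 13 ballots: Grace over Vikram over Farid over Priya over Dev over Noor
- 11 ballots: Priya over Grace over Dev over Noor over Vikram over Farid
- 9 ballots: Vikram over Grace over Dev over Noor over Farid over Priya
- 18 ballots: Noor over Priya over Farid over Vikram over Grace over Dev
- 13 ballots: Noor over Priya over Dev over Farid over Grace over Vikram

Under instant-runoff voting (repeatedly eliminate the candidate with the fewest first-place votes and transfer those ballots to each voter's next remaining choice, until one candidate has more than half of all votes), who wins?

Grace

Round 1: Vikram 24, Noor 31, Priya 11, Farid 0, Dev 18, Grace 13. Farid eliminated.
Round 2: Vikram 24, Noor 31, Priya 11, Dev 18, Grace 13. Priya eliminated.
Round 3: Vikram 24, Noor 31, Dev 18, Grace 24. Dev eliminated.
Round 4: Vikram 24, Noor 31, Grace 42. Vikram eliminated.
Round 5: Noor 46, Grace 51. Grace has a majority (≥49).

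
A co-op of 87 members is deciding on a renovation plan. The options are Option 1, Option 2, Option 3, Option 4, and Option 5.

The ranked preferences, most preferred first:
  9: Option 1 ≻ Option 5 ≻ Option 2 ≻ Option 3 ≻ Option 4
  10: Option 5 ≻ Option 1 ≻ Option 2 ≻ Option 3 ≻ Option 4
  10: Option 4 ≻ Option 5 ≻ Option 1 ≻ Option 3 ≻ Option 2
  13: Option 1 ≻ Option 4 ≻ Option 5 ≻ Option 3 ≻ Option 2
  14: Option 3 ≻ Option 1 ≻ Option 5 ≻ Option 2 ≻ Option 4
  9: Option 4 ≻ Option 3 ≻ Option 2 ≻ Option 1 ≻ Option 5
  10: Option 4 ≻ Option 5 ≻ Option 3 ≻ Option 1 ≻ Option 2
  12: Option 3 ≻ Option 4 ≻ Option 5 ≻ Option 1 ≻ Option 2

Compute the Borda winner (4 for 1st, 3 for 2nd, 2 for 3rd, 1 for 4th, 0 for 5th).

Option 1: 9×4 + 10×3 + 10×2 + 13×4 + 14×3 + 9×1 + 10×1 + 12×1 = 211
Option 2: 9×2 + 10×2 + 10×0 + 13×0 + 14×1 + 9×2 + 10×0 + 12×0 = 70
Option 3: 9×1 + 10×1 + 10×1 + 13×1 + 14×4 + 9×3 + 10×2 + 12×4 = 193
Option 4: 9×0 + 10×0 + 10×4 + 13×3 + 14×0 + 9×4 + 10×4 + 12×3 = 191
Option 5: 9×3 + 10×4 + 10×3 + 13×2 + 14×2 + 9×0 + 10×3 + 12×2 = 205

Option 1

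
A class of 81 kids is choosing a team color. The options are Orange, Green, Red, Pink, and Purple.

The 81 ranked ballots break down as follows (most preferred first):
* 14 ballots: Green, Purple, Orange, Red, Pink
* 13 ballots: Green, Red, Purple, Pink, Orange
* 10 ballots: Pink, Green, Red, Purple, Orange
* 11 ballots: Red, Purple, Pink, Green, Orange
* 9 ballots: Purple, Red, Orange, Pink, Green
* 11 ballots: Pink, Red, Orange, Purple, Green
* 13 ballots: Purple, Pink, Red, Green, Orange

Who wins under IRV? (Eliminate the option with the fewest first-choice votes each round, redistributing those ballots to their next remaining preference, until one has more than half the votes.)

Purple

Round 1: Orange 0, Green 27, Red 11, Pink 21, Purple 22. Orange eliminated.
Round 2: Green 27, Red 11, Pink 21, Purple 22. Red eliminated.
Round 3: Green 27, Pink 21, Purple 33. Pink eliminated.
Round 4: Green 37, Purple 44. Purple has a majority (≥41).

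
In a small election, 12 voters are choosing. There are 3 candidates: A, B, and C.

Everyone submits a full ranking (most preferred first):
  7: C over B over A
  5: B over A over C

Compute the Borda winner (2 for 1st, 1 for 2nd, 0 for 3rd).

B

A: 7×0 + 5×1 = 5
B: 7×1 + 5×2 = 17
C: 7×2 + 5×0 = 14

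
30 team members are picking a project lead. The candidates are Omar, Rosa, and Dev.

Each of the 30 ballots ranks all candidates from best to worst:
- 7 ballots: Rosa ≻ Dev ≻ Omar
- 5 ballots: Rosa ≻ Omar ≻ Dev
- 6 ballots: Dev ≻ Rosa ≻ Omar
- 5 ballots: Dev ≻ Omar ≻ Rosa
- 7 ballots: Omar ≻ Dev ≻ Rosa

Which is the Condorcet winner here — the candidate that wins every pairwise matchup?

Dev

Dev vs Omar: 18–12
Dev vs Rosa: 18–12
Dev beats every other candidate.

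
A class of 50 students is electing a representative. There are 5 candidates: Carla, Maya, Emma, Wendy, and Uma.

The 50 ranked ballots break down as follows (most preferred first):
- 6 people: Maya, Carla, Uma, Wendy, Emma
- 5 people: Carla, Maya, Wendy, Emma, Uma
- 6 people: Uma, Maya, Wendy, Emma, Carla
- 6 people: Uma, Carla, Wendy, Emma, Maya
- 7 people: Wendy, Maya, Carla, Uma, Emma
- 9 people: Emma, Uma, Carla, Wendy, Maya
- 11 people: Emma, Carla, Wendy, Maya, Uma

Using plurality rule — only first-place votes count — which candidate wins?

First-place votes: Carla 5, Maya 6, Emma 20, Wendy 7, Uma 12.

Emma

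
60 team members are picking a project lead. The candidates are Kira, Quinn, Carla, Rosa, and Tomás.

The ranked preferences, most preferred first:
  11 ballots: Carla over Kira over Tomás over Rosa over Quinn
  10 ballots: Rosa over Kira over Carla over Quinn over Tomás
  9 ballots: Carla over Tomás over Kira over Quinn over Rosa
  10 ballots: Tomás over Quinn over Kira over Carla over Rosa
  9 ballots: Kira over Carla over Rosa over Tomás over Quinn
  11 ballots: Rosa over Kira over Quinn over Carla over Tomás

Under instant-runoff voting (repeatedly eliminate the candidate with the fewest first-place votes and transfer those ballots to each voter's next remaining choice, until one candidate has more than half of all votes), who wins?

Round 1: Kira 9, Quinn 0, Carla 20, Rosa 21, Tomás 10. Quinn eliminated.
Round 2: Kira 9, Carla 20, Rosa 21, Tomás 10. Kira eliminated.
Round 3: Carla 29, Rosa 21, Tomás 10. Tomás eliminated.
Round 4: Carla 39, Rosa 21. Carla has a majority (≥31).

Carla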